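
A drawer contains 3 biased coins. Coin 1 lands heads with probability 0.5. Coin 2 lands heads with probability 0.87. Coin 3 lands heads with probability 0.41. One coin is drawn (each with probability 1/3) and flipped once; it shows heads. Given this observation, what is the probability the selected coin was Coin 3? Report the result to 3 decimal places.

Posterior probability ≈ 0.230

Tabulate prior·likelihood by source: [1] prior 0.333333, lik 0.5, product 0.1667; [2] prior 0.333333, lik 0.87, product 0.2900; [3] prior 0.333333, lik 0.41, product 0.1367.
Normalizing constant = 0.59333; the posterior for Coin 3 is its product over the sum, 0.1367/0.59333 = 0.230.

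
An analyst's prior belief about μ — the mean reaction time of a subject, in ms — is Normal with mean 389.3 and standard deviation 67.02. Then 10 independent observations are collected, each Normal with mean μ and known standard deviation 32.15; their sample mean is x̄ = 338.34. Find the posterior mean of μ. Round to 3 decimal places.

Prior precision 1/τ₀² = 1/67.02² = 0.00022263; data precision n/σ² = 10/32.15² = 0.00967471.
Posterior precision = 0.00022263 + 0.00967471 = 0.00989735.
Posterior mean = (0.00022263·389.3 + 0.00967471·338.34) / 0.00989735 = 339.486.

Posterior mean ≈ 339.486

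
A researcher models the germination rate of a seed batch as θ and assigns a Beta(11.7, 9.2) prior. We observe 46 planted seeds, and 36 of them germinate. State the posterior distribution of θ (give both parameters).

The binomial likelihood is conjugate to the Beta prior: with 36 successes and 10 failures, the posterior is Beta(11.7+36, 9.2+10) = Beta(47.7, 19.2).

Posterior: Beta(47.7, 19.2)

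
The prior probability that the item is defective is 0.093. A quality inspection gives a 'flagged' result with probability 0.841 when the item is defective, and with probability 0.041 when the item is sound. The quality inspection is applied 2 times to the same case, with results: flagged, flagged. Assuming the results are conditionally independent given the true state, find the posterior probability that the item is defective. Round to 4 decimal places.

Posterior P(H) ≈ 0.9773

With H the event that the item is defective, the joint likelihood of the observed sequence is P(data|H) = 0.841·0.841 = 0.70728 and P(data|¬H) = 0.041·0.041 = 0.0016810.
Bayes: P(H|data) = 0.093·0.70728 / (0.093·0.70728 + 0.907·0.0016810) = 0.065777/0.067302 = 0.9773.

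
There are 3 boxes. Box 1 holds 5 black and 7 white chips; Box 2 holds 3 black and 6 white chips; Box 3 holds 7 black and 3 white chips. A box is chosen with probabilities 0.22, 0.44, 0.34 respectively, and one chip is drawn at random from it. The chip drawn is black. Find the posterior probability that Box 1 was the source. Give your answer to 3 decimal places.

P(black|Box 1) = 0.4167; P(black|Box 2) = 0.3333; P(black|Box 3) = 0.7.
Prior × likelihood for each source: 0.22·0.4167=0.09167, 0.44·0.3333=0.1467, 0.34·0.7=0.2380. Summing gives P(black) = 0.47633.
P(Box 1 | black) = 0.09167 / 0.47633 = 0.192.

Posterior probability ≈ 0.192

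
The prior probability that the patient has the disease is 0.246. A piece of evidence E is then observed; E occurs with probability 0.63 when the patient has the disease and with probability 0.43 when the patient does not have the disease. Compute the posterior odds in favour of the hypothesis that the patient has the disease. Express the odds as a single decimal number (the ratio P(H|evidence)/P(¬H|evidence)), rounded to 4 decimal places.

Prior odds = 0.246/(1−0.246) = 0.32626.
Likelihood ratio for E = 0.63/0.43 = 1.4651.
Posterior odds = prior odds × LR = 0.47801.

Posterior odds ≈ 0.4780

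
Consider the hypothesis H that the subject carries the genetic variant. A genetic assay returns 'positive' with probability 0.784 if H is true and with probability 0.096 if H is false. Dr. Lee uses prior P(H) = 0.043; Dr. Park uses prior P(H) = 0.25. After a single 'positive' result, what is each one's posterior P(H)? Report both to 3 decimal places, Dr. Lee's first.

Dr. Lee: 0.268; Dr. Park: 0.731

P('+'|H) = 0.784, P('+'|¬H) = 0.096.
Dr. Lee: numerator 0.784·0.043 = 0.033712; evidence = 0.033712+0.096·0.957 = 0.12558; posterior = 0.268.
Dr. Park: numerator 0.784·0.25 = 0.19600; evidence = 0.19600+0.096·0.75 = 0.26800; posterior = 0.731.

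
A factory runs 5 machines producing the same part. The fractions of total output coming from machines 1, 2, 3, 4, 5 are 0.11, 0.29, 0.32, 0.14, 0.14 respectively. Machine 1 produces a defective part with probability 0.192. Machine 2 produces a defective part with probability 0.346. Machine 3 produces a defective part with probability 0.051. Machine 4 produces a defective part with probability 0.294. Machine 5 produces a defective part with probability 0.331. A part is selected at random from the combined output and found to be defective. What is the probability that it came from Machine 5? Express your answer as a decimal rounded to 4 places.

Posterior probability ≈ 0.2057

P(defective|M1) = 0.192; P(defective|M2) = 0.346; P(defective|M3) = 0.051; P(defective|M4) = 0.294; P(defective|M5) = 0.331.
Prior × likelihood for each source: 0.11·0.192=0.02112, 0.29·0.346=0.1003, 0.32·0.051=0.01632, 0.14·0.294=0.04116, 0.14·0.331=0.04634. Summing gives P(defective) = 0.22528.
P(Machine 5 | defective) = 0.04634 / 0.22528 = 0.2057.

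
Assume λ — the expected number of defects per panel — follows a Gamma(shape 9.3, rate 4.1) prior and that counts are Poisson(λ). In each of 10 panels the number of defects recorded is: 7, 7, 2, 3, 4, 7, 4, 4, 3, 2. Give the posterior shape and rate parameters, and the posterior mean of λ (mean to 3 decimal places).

Posterior: Gamma(shape=52.3, rate=14.1); mean ≈ 3.709

The Poisson likelihood adds the total count to the shape and the number of exposure periods to the rate. Here ∑xᵢ = 43 and n = 10, so shape 9.3→52.3 and rate 4.1→14.1.
E[λ | data] = 52.3/14.1 = 3.709.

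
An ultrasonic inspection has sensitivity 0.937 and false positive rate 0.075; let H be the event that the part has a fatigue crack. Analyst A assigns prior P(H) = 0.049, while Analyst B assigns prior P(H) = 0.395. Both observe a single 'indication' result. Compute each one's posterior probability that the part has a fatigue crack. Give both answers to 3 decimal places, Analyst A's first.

Analyst A: 0.392; Analyst B: 0.891

The likelihood ratio for an 'indication' result is 0.937/0.075 = 12.493.
Analyst A: prior odds 0.049/0.951 = 0.051525; posterior odds 0.64372; posterior probability 0.392.
Analyst B: prior odds 0.395/0.605 = 0.65289; posterior odds 8.1568; posterior probability 0.891.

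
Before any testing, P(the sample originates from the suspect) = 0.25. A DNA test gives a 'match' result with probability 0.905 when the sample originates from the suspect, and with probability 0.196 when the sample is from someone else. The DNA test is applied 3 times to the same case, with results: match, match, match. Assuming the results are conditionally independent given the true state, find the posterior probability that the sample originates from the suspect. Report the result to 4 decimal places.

Posterior P(H) ≈ 0.9704

With H the event that the sample originates from the suspect, the joint likelihood of the observed sequence is P(data|H) = 0.905·0.905·0.905 = 0.74122 and P(data|¬H) = 0.196·0.196·0.196 = 0.0075295.
Bayes: P(H|data) = 0.25·0.74122 / (0.25·0.74122 + 0.75·0.0075295) = 0.18530/0.19095 = 0.9704.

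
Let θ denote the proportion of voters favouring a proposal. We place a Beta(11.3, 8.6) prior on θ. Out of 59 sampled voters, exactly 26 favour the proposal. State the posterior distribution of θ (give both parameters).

The binomial likelihood is conjugate to the Beta prior: with 26 successes and 33 failures, the posterior is Beta(11.3+26, 8.6+33) = Beta(37.3, 41.6).

Posterior: Beta(37.3, 41.6)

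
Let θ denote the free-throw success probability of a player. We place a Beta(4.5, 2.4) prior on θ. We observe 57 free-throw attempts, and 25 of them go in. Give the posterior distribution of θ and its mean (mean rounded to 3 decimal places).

The binomial likelihood is conjugate to the Beta prior: with 25 successes and 32 failures, the posterior is Beta(4.5+25, 2.4+32) = Beta(29.5, 34.4).
Posterior mean = α/(α+β) = 29.5/63.9 = 0.462.

Posterior: Beta(29.5, 34.4); mean ≈ 0.462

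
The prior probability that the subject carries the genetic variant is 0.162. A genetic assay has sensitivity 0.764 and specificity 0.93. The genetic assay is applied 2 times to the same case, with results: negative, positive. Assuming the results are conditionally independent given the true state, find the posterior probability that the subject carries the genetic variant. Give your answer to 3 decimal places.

Posterior P(H) ≈ 0.349

With H the event that the subject carries the genetic variant, the joint likelihood of the observed sequence is P(data|H) = 0.236·0.764 = 0.18030 and P(data|¬H) = 0.93·0.07 = 0.065100.
Bayes: P(H|data) = 0.162·0.18030 / (0.162·0.18030 + 0.838·0.065100) = 0.029209/0.083763 = 0.3487.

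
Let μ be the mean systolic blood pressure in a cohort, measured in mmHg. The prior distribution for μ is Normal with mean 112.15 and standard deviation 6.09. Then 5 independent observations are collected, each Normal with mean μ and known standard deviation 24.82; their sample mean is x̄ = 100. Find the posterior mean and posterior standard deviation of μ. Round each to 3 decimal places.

Prior precision 1/τ₀² = 1/6.09² = 0.0269628; data precision n/σ² = 5/24.82² = 0.00811646.
Posterior precision = 0.0269628 + 0.00811646 = 0.0350793, giving posterior SD = 1/√0.0350793 = 5.339.
Posterior mean = (0.0269628·112.15 + 0.00811646·100) / 0.0350793 = 109.339.

Posterior mean ≈ 109.339; posterior SD ≈ 5.339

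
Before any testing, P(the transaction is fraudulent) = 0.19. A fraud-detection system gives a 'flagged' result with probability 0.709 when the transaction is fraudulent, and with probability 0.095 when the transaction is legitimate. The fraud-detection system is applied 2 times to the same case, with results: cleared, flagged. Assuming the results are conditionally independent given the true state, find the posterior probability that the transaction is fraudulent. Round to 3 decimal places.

Posterior P(H) ≈ 0.360

Let H be the event that the transaction is fraudulent; start with P(H) = 0.19. P('flagged'|H) = 0.709, P('flagged'|¬H) = 0.095.
Update on result 1 ('cleared'): P(H) ← 0.291·0.1900 / (0.291·0.1900 + 0.905·0.8100) = 0.055290/0.78834 = 0.0701.
Update on result 2 ('flagged'): P(H) ← 0.709·0.0701 / (0.709·0.0701 + 0.095·0.9299) = 0.049726/0.13806 = 0.3602.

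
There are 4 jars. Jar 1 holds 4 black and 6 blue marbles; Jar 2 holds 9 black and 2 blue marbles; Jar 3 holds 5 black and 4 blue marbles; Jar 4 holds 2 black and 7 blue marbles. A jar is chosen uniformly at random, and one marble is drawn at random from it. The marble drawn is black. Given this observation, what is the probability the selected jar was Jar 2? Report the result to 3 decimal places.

Posterior probability ≈ 0.410

P(black|Jar 1) = 0.4; P(black|Jar 2) = 0.8182; P(black|Jar 3) = 0.5556; P(black|Jar 4) = 0.2222.
Prior × likelihood for each source: 0.25·0.4=0.1000, 0.25·0.8182=0.2045, 0.25·0.5556=0.1389, 0.25·0.2222=0.05556. Summing gives P(black) = 0.49899.
P(Jar 2 | black) = 0.2045 / 0.49899 = 0.410.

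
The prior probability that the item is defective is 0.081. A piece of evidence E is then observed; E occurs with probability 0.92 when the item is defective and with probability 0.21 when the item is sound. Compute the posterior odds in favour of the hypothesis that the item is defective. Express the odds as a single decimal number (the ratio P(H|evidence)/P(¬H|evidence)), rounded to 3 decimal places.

Posterior odds ≈ 0.386

Prior odds = 0.081/(1−0.081) = 0.088139.
Likelihood ratio for E = 0.92/0.21 = 4.3810.
Posterior odds = prior odds × LR = 0.38613.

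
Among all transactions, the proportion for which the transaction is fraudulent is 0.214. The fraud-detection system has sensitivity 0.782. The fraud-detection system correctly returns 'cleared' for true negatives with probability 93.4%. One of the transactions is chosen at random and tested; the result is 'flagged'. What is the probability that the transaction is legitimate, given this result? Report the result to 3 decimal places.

P(¬H | E) ≈ 0.237

Let H be the event that the transaction is fraudulent. P(H) = 0.214, so P(¬H) = 0.786. With E the 'flagged' result, P(E|H) = 0.782 and P(E|¬H) = 0.066.
P(E) = 0.782·0.214 + 0.066·0.786 = 0.16735 + 0.051876 = 0.21922.
By Bayes' theorem, P(H|E) = 0.16735 / 0.21922 = 0.763. Hence P(¬H|E) = 1 − 0.763 = 0.237.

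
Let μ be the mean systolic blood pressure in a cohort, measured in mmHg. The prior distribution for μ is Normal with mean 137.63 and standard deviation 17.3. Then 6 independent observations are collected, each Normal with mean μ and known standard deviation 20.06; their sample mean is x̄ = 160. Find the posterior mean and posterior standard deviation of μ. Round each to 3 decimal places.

Prior precision 1/τ₀² = 1/17.3² = 0.00334124; data precision n/σ² = 6/20.06² = 0.0149104.
Posterior precision = 0.00334124 + 0.0149104 = 0.0182516, giving posterior SD = 1/√0.0182516 = 7.402.
Posterior mean = (0.00334124·137.63 + 0.0149104·160) / 0.0182516 = 155.905.

Posterior mean ≈ 155.905; posterior SD ≈ 7.402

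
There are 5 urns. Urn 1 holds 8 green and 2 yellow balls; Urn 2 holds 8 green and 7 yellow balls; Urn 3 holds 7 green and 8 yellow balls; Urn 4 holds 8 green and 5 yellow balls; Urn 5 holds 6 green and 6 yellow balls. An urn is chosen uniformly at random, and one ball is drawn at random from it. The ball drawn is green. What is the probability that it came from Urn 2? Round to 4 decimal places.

Tabulate prior·likelihood by source: [1] prior 0.2, lik 0.8, product 0.1600; [2] prior 0.2, lik 0.5333, product 0.1067; [3] prior 0.2, lik 0.4667, product 0.09333; [4] prior 0.2, lik 0.6154, product 0.1231; [5] prior 0.2, lik 0.5, product 0.1000.
Normalizing constant = 0.58308; the posterior for Urn 2 is its product over the sum, 0.1067/0.58308 = 0.1829.

Posterior probability ≈ 0.1829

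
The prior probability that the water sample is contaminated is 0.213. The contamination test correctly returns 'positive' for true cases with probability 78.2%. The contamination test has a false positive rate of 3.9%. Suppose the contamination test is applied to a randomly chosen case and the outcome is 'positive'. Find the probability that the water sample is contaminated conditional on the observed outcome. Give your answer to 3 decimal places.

Write H for 'the water sample is contaminated'. Prior odds H:¬H = 0.213/0.787 = 0.27065. For the 'positive' outcome, the likelihood ratio is 0.782/0.039 = 20.051.
Posterior odds = 0.27065 × 20.051 = 5.4268, so P(H|E) = 5.4268/(1+5.4268) = 0.844.

P(H | E) ≈ 0.844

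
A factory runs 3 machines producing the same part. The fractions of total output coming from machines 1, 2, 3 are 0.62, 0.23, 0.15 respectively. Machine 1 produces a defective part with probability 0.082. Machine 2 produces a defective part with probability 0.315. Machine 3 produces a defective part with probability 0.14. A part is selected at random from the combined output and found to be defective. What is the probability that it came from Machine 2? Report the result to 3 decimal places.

P(defective|M1) = 0.082; P(defective|M2) = 0.315; P(defective|M3) = 0.14.
Prior × likelihood for each source: 0.62·0.082=0.05084, 0.23·0.315=0.07245, 0.15·0.14=0.02100. Summing gives P(defective) = 0.14429.
P(Machine 2 | defective) = 0.07245 / 0.14429 = 0.502.

Posterior probability ≈ 0.502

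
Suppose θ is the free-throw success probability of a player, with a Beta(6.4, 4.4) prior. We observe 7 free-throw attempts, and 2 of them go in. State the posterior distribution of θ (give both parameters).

The binomial likelihood is conjugate to the Beta prior: with 2 successes and 5 failures, the posterior is Beta(6.4+2, 4.4+5) = Beta(8.4, 9.4).

Posterior: Beta(8.4, 9.4)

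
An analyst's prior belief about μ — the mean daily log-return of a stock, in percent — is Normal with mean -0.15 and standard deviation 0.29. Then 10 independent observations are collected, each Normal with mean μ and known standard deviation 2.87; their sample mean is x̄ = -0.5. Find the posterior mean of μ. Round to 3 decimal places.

Posterior mean ≈ -0.182

With known σ, the Normal prior is conjugate. Weight on the data is w = (n/σ²)/(n/σ² + 1/τ₀²) = 1.21405/(1.21405+11.8906) = 0.092643.
Posterior mean = w·x̄ + (1−w)·μ₀ = 0.092643·-0.5 + 0.90736·-0.15 = -0.182.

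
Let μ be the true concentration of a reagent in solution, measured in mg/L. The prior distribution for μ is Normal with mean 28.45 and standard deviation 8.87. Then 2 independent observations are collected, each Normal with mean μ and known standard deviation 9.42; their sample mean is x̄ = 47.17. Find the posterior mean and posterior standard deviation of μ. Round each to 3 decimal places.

Posterior mean ≈ 40.420; posterior SD ≈ 5.326

With known σ, the Normal prior is conjugate. Weight on the data is w = (n/σ²)/(n/σ² + 1/τ₀²) = 0.0225387/(0.0225387+0.0127102) = 0.63942.
Posterior mean = w·x̄ + (1−w)·μ₀ = 0.63942·47.17 + 0.36058·28.45 = 40.420. Posterior variance = 1/(0.0225387+0.0127102) = 28.3697, so SD = 5.326.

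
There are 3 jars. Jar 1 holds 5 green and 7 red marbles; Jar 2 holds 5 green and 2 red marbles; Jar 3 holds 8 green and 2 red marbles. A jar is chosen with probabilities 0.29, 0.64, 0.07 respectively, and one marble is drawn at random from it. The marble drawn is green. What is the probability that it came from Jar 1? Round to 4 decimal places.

Tabulate prior·likelihood by source: [1] prior 0.29, lik 0.4167, product 0.1208; [2] prior 0.64, lik 0.7143, product 0.4571; [3] prior 0.07, lik 0.8, product 0.05600.
Normalizing constant = 0.63398; the posterior for Jar 1 is its product over the sum, 0.1208/0.63398 = 0.1906.

Posterior probability ≈ 0.1906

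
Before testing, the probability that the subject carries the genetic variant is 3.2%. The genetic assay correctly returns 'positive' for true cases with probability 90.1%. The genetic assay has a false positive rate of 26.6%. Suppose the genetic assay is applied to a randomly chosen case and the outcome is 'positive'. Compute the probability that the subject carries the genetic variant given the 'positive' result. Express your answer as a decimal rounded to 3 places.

P(H | E) ≈ 0.101

Let H be the event that the subject carries the genetic variant. P(H) = 0.032, so P(¬H) = 0.968. With E the 'positive' result, P(E|H) = 0.901 and P(E|¬H) = 0.266.
P(E) = 0.901·0.032 + 0.266·0.968 = 0.028832 + 0.25749 = 0.28632.
By Bayes' theorem, P(H|E) = 0.028832 / 0.28632 = 0.101.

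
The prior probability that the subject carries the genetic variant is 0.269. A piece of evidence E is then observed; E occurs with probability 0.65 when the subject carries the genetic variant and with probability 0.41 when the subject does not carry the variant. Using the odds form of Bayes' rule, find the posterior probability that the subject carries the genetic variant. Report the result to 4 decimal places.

Prior odds = 0.269/(1−0.269) = 0.36799.
Likelihood ratio for E = 0.65/0.41 = 1.5854.
Posterior odds = prior odds × LR = 0.58340.
Posterior probability = odds/(1+odds) = 0.58340/1.5834 = 0.3684.

Posterior probability ≈ 0.3684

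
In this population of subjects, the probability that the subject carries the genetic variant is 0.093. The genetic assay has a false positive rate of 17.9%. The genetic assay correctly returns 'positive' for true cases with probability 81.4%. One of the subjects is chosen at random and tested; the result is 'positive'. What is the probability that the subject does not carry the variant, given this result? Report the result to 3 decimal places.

Write H for 'the subject carries the genetic variant'. Prior odds H:¬H = 0.093/0.907 = 0.10254. For the 'positive' outcome, the likelihood ratio is 0.814/0.179 = 4.5475.
Posterior odds = 0.10254 × 4.5475 = 0.46628, so P(H|E) = 0.46628/(1+0.46628) = 0.318. Then P(¬H|E) = 1 − 0.318 = 0.682.

P(¬H | E) ≈ 0.682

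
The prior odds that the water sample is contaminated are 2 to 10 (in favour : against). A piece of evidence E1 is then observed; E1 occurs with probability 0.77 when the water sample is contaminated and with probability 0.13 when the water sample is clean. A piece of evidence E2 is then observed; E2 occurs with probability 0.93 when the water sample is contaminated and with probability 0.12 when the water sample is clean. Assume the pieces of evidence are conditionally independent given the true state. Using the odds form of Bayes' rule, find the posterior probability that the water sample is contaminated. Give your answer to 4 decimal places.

Posterior probability ≈ 0.9018

Prior odds = 2/10 = 0.20000.
Likelihood ratio for E1 = 0.77/0.13 = 5.9231.
Likelihood ratio for E2 = 0.93/0.12 = 7.7500.
Posterior odds = prior odds × LR₁ × LR₂ = 9.1808.
Posterior probability = odds/(1+odds) = 9.1808/10.181 = 0.9018.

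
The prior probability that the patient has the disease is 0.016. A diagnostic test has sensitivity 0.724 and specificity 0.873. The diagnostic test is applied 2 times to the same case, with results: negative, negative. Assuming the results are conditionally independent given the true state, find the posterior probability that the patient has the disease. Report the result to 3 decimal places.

Let H be the event that the patient has the disease; start with P(H) = 0.016. P('positive'|H) = 0.724, P('positive'|¬H) = 0.127.
Update on result 1 ('negative'): P(H) ← 0.276·0.0160 / (0.276·0.0160 + 0.873·0.9840) = 0.0044160/0.86345 = 0.0051.
Update on result 2 ('negative'): P(H) ← 0.276·0.0051 / (0.276·0.0051 + 0.873·0.9949) = 0.0014116/0.86995 = 0.0016.

Posterior P(H) ≈ 0.002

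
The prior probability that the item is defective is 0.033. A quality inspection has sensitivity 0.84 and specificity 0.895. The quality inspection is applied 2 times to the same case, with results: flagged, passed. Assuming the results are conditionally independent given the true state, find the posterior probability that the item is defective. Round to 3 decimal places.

Posterior P(H) ≈ 0.047

Let H be the event that the item is defective; start with P(H) = 0.033. P('flagged'|H) = 0.84, P('flagged'|¬H) = 0.105.
Update on result 1 ('flagged'): P(H) ← 0.84·0.0330 / (0.84·0.0330 + 0.105·0.9670) = 0.027720/0.12925 = 0.2145.
Update on result 2 ('passed'): P(H) ← 0.16·0.2145 / (0.16·0.2145 + 0.895·0.7855) = 0.034314/0.73737 = 0.0465.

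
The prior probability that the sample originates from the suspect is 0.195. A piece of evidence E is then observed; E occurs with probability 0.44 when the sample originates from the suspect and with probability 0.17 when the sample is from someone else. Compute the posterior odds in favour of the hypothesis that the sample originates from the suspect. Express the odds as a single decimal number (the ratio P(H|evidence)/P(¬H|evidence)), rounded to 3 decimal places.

Prior odds = 0.195/(1−0.195) = 0.24224.
Likelihood ratio for E = 0.44/0.17 = 2.5882.
Posterior odds = prior odds × LR = 0.62696.

Posterior odds ≈ 0.627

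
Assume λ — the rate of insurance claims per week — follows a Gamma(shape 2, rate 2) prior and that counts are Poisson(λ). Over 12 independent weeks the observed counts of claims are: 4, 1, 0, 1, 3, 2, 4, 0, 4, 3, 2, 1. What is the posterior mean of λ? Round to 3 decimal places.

Posterior mean ≈ 1.929

The Poisson likelihood adds the total count to the shape and the number of exposure periods to the rate. Here ∑xᵢ = 25 and n = 12, so shape 2→27 and rate 2→14.
Posterior mean = shape/rate = 27/14 = 1.929.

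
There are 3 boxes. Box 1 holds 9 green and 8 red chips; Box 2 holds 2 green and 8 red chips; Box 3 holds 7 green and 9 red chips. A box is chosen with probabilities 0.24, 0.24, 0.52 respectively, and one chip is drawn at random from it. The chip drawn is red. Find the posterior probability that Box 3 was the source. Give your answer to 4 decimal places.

Posterior probability ≈ 0.4896

P(red|Box 1) = 0.4706; P(red|Box 2) = 0.8; P(red|Box 3) = 0.5625.
Prior × likelihood for each source: 0.24·0.4706=0.1129, 0.24·0.8=0.1920, 0.52·0.5625=0.2925. Summing gives P(red) = 0.59744.
P(Box 3 | red) = 0.2925 / 0.59744 = 0.4896.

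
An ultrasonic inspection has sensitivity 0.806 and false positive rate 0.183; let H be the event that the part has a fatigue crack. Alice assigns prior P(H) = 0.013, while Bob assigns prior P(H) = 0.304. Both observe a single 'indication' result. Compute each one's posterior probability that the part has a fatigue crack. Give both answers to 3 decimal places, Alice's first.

Alice: 0.055; Bob: 0.658

The likelihood ratio for an 'indication' result is 0.806/0.183 = 4.4044.
Alice: prior odds 0.013/0.987 = 0.013171; posterior odds 0.058011; posterior probability 0.055.
Bob: prior odds 0.304/0.696 = 0.43678; posterior odds 1.9237; posterior probability 0.658.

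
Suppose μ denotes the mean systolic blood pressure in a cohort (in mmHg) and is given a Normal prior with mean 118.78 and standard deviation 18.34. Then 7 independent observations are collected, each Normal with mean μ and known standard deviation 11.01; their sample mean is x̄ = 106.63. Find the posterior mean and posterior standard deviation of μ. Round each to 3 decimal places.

Posterior mean ≈ 107.225; posterior SD ≈ 4.058

With known σ, the Normal prior is conjugate. Weight on the data is w = (n/σ²)/(n/σ² + 1/τ₀²) = 0.0577462/(0.0577462+0.00297304) = 0.95104.
Posterior mean = w·x̄ + (1−w)·μ₀ = 0.95104·106.63 + 0.048964·118.78 = 107.225. Posterior variance = 1/(0.0577462+0.00297304) = 16.4692, so SD = 4.058.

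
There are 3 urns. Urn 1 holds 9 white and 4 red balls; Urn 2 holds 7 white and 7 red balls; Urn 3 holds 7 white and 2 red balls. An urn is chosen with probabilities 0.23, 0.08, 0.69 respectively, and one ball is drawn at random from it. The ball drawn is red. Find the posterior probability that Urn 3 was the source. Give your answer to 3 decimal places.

Posterior probability ≈ 0.581

P(red|Urn 1) = 0.3077; P(red|Urn 2) = 0.5; P(red|Urn 3) = 0.2222.
Prior × likelihood for each source: 0.23·0.3077=0.07077, 0.08·0.5=0.04000, 0.69·0.2222=0.1533. Summing gives P(red) = 0.26410.
P(Urn 3 | red) = 0.1533 / 0.26410 = 0.581.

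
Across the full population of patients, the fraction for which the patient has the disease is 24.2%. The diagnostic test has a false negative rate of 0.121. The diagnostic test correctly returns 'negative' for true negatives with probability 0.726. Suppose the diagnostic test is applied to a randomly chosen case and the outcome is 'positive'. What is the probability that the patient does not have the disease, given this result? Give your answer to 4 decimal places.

Let H be the event that the patient has the disease. P(H) = 0.242, so P(¬H) = 0.758. With E the 'positive' result, P(E|H) = 0.879 and P(E|¬H) = 0.274.
P(E) = 0.879·0.242 + 0.274·0.758 = 0.21272 + 0.20769 = 0.42041.
By Bayes' theorem, P(H|E) = 0.21272 / 0.42041 = 0.5060. Hence P(¬H|E) = 1 − 0.5060 = 0.4940.

P(¬H | E) ≈ 0.4940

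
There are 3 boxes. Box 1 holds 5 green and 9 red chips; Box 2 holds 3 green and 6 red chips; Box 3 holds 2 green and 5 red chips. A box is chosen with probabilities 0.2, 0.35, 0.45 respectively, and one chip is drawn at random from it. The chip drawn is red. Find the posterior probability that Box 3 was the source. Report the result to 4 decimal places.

Posterior probability ≈ 0.4704

Tabulate prior·likelihood by source: [1] prior 0.2, lik 0.6429, product 0.1286; [2] prior 0.35, lik 0.6667, product 0.2333; [3] prior 0.45, lik 0.7143, product 0.3214.
Normalizing constant = 0.68333; the posterior for Box 3 is its product over the sum, 0.3214/0.68333 = 0.4704.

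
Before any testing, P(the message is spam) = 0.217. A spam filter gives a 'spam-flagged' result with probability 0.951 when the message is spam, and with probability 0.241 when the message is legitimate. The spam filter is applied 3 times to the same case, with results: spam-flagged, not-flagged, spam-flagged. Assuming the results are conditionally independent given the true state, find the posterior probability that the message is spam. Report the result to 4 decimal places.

Posterior P(H) ≈ 0.2179

With H the event that the message is spam, the joint likelihood of the observed sequence is P(data|H) = 0.951·0.049·0.951 = 0.044316 and P(data|¬H) = 0.241·0.759·0.241 = 0.044083.
Bayes: P(H|data) = 0.217·0.044316 / (0.217·0.044316 + 0.783·0.044083) = 0.0096165/0.044134 = 0.2179.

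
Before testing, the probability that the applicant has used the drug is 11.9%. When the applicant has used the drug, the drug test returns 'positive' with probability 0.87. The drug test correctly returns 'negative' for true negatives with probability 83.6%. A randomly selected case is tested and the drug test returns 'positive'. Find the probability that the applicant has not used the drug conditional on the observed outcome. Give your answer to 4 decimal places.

P(¬H | E) ≈ 0.5826

Write H for 'the applicant has used the drug'. Prior odds H:¬H = 0.119/0.881 = 0.13507. For the 'positive' outcome, the likelihood ratio is 0.87/0.164 = 5.3049.
Posterior odds = 0.13507 × 5.3049 = 0.71655, so P(H|E) = 0.71655/(1+0.71655) = 0.4174. Then P(¬H|E) = 1 − 0.4174 = 0.5826.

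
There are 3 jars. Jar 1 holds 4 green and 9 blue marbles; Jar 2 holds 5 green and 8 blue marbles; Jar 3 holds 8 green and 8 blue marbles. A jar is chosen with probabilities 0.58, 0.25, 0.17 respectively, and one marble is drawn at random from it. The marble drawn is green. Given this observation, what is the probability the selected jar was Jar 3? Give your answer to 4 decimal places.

Posterior probability ≈ 0.2364

P(green|Jar 1) = 0.3077; P(green|Jar 2) = 0.3846; P(green|Jar 3) = 0.5.
Prior × likelihood for each source: 0.58·0.3077=0.1785, 0.25·0.3846=0.09615, 0.17·0.5=0.08500. Summing gives P(green) = 0.35962.
P(Jar 3 | green) = 0.08500 / 0.35962 = 0.2364.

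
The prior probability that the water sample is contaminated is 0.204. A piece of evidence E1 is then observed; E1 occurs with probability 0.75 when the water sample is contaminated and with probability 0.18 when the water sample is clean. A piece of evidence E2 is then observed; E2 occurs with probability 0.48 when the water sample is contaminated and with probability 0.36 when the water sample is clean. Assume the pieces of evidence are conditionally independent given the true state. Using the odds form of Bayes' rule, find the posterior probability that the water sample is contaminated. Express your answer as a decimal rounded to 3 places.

Prior odds = 0.204/(1−0.204) = 0.25628. In log-odds, ln(0.25628) = -1.3615.
Add log likelihood ratios: ln(4.1667) + ln(1.3333) = 1.7148.
Posterior log-odds = 0.35332, so posterior odds = exp(0.35332) = 1.4238. Converting, P(H|E) = 1.4238/2.4238 = 0.587.

Posterior probability ≈ 0.587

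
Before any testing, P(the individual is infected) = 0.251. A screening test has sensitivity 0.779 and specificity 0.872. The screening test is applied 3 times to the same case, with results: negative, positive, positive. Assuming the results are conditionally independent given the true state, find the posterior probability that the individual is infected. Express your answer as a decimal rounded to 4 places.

With H the event that the individual is infected, the joint likelihood of the observed sequence is P(data|H) = 0.221·0.779·0.779 = 0.13411 and P(data|¬H) = 0.872·0.128·0.128 = 0.014287.
Bayes: P(H|data) = 0.251·0.13411 / (0.251·0.13411 + 0.749·0.014287) = 0.033662/0.044363 = 0.7588.

Posterior P(H) ≈ 0.7588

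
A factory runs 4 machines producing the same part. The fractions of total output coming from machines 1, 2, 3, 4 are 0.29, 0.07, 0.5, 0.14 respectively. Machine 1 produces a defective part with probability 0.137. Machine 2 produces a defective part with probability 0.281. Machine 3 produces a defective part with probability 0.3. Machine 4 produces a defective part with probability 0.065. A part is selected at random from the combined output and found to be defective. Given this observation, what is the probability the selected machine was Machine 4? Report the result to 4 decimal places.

Posterior probability ≈ 0.0416

P(defective|M1) = 0.137; P(defective|M2) = 0.281; P(defective|M3) = 0.3; P(defective|M4) = 0.065.
Prior × likelihood for each source: 0.29·0.137=0.03973, 0.07·0.281=0.01967, 0.5·0.3=0.1500, 0.14·0.065=0.009100. Summing gives P(defective) = 0.21850.
P(Machine 4 | defective) = 0.009100 / 0.21850 = 0.0416.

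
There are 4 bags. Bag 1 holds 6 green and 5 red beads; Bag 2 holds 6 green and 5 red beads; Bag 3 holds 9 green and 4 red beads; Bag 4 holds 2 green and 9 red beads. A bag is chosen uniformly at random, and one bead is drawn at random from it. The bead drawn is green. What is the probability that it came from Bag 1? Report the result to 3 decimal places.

Posterior probability ≈ 0.278

P(green|Bag 1) = 0.5455; P(green|Bag 2) = 0.5455; P(green|Bag 3) = 0.6923; P(green|Bag 4) = 0.1818.
Prior × likelihood for each source: 0.25·0.5455=0.1364, 0.25·0.5455=0.1364, 0.25·0.6923=0.1731, 0.25·0.1818=0.04545. Summing gives P(green) = 0.49126.
P(Bag 1 | green) = 0.1364 / 0.49126 = 0.278.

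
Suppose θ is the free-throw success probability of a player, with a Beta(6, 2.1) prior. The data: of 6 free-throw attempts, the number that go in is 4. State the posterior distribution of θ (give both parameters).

Observing 4 successes and 2 failures updates Beta(6, 2.1) by adding the success and failure counts to the two shape parameters: α = 6+4 = 10, β = 2.1+2 = 4.1.

Posterior: Beta(10, 4.1)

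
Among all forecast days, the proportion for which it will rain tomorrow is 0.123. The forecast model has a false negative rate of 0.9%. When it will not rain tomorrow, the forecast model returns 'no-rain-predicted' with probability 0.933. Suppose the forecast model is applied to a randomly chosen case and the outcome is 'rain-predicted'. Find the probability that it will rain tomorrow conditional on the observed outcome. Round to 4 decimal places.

P(H | E) ≈ 0.6747

Write H for 'it will rain tomorrow'. Prior odds H:¬H = 0.123/0.877 = 0.14025. For the 'rain-predicted' outcome, the likelihood ratio is 0.991/0.067 = 14.791.
Posterior odds = 0.14025 × 14.791 = 2.0745, so P(H|E) = 2.0745/(1+2.0745) = 0.6747.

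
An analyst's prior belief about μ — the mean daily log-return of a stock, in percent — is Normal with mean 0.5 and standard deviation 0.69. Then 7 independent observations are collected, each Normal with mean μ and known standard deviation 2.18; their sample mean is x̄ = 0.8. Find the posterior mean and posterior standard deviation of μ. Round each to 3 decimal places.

Posterior mean ≈ 0.624; posterior SD ≈ 0.529

With known σ, the Normal prior is conjugate. Weight on the data is w = (n/σ²)/(n/σ² + 1/τ₀²) = 1.47294/(1.47294+2.10040) = 0.41220.
Posterior mean = w·x̄ + (1−w)·μ₀ = 0.41220·0.8 + 0.58780·0.5 = 0.624. Posterior variance = 1/(1.47294+2.10040) = 0.279850, so SD = 0.529.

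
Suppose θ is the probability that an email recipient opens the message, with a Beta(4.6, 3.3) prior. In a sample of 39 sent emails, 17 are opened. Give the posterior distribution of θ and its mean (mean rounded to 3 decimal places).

Observing 17 successes and 22 failures updates Beta(4.6, 3.3) by adding the success and failure counts to the two shape parameters: α = 4.6+17 = 21.6, β = 3.3+22 = 25.3.
E[θ | data] = 21.6/(21.6+25.3) = 0.461.

Posterior: Beta(21.6, 25.3); mean ≈ 0.461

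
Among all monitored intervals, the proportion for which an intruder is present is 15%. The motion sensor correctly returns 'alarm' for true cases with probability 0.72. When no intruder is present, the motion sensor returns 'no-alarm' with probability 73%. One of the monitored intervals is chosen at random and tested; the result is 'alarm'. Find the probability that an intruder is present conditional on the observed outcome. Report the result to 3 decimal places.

P(H | E) ≈ 0.320

Write H for 'an intruder is present'. Prior odds H:¬H = 0.15/0.85 = 0.17647. For the 'alarm' outcome, the likelihood ratio is 0.72/0.27 = 2.6667.
Posterior odds = 0.17647 × 2.6667 = 0.47059, so P(H|E) = 0.47059/(1+0.47059) = 0.320.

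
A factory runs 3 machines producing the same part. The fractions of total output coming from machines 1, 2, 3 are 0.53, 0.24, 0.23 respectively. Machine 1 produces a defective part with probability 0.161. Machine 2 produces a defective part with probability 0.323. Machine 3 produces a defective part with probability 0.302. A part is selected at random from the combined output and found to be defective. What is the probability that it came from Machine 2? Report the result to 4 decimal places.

Tabulate prior·likelihood by source: [1] prior 0.53, lik 0.161, product 0.08533; [2] prior 0.24, lik 0.323, product 0.07752; [3] prior 0.23, lik 0.302, product 0.06946.
Normalizing constant = 0.23231; the posterior for Machine 2 is its product over the sum, 0.07752/0.23231 = 0.3337.

Posterior probability ≈ 0.3337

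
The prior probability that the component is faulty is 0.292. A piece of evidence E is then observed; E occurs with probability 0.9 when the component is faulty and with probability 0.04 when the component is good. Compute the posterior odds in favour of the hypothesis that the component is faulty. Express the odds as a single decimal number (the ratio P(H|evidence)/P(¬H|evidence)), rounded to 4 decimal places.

Posterior odds ≈ 9.2797

Prior odds = 0.292/(1−0.292) = 0.41243.
Likelihood ratio for E = 0.9/0.04 = 22.500.
Posterior odds = prior odds × LR = 9.2797.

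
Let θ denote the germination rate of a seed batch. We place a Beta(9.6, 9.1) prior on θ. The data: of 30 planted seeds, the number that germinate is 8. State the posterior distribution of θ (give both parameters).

The binomial likelihood is conjugate to the Beta prior: with 8 successes and 22 failures, the posterior is Beta(9.6+8, 9.1+22) = Beta(17.6, 31.1).

Posterior: Beta(17.6, 31.1)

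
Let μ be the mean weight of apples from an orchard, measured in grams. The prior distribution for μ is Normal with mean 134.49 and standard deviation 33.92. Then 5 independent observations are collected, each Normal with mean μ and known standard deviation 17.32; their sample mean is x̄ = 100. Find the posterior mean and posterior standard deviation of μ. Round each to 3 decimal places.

Posterior mean ≈ 101.709; posterior SD ≈ 7.551

Prior precision 1/τ₀² = 1/33.92² = 0.00086914; data precision n/σ² = 5/17.32² = 0.0166676.
Posterior precision = 0.00086914 + 0.0166676 = 0.0175368, giving posterior SD = 1/√0.0175368 = 7.551.
Posterior mean = (0.00086914·134.49 + 0.0166676·100) / 0.0175368 = 101.709.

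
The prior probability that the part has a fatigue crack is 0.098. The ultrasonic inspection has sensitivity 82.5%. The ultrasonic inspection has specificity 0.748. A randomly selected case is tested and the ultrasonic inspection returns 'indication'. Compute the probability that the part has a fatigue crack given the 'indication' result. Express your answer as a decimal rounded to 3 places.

P(H | E) ≈ 0.262

Write H for 'the part has a fatigue crack'. Prior odds H:¬H = 0.098/0.902 = 0.10865. For the 'indication' outcome, the likelihood ratio is 0.825/0.252 = 3.2738.
Posterior odds = 0.10865 × 3.2738 = 0.35569, so P(H|E) = 0.35569/(1+0.35569) = 0.262.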